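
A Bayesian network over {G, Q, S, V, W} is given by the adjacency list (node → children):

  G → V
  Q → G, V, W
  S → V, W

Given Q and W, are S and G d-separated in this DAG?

Yes

4 paths connect S and G; each must be blocked for d-separation to hold:
  1. S → W ← Q → V ← G — W:collider[open]; Q:fork[blocks]; V:collider[blocks] ⇒ blocked
  2. S → W ← Q → G — W:collider[open]; Q:fork[blocks] ⇒ blocked
  3. S → V ← G — V:collider[blocks] ⇒ blocked
  4. S → V ← Q → G — V:collider[blocks]; Q:fork[blocks] ⇒ blocked
All paths are blocked; S ⊥ G | {Q, W} holds.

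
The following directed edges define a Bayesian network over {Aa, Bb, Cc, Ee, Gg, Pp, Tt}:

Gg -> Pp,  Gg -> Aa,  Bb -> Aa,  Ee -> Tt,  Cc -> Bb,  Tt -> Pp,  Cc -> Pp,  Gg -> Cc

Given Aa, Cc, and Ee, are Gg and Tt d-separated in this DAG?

Enumerating the 3 paths from Gg to Tt and testing each for blocking by {Aa, Cc, Ee}:
Path 1: Gg → Cc → Pp ← Tt
  Cc is a chain here and Cc is conditioned on, so the path is blocked at Cc.
Path 2: Gg → Pp ← Tt
  Pp is a collider here and neither Pp nor any of its descendants is conditioned on, so the collider stays closed — the path is blocked at Pp.
Path 3: Gg → Aa ← Bb ← Cc → Pp ← Tt
  Cc is a fork here and Cc is conditioned on, so the path is blocked at Cc.
Every path is blocked, so Gg and Tt are d-separated given {Aa, Cc, Ee}.

Yes — Gg and Tt are d-separated given {Aa, Cc, Ee}.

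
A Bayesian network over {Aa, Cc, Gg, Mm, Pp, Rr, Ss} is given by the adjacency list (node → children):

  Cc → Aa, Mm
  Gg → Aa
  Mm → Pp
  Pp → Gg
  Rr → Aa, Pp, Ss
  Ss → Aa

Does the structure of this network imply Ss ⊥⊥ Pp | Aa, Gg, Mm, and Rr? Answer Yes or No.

Enumerating the 6 paths from Ss to Pp and testing each for blocking by {Aa, Gg, Mm, Rr}:
  1. Ss ← Rr → Pp — Rr:fork[blocks] ⇒ blocked
  2. Ss ← Rr → Aa ← Cc → Mm → Pp — Rr:fork[blocks]; Aa:collider[open]; Cc:fork[open]; Mm:chain[blocks] ⇒ blocked
  3. Ss ← Rr → Aa ← Gg ← Pp — Rr:fork[blocks]; Aa:collider[open]; Gg:chain[blocks] ⇒ blocked
  4. Ss → Aa ← Cc → Mm → Pp — Aa:collider[open]; Cc:fork[open]; Mm:chain[blocks] ⇒ blocked
  5. Ss → Aa ← Rr → Pp — Aa:collider[open]; Rr:fork[blocks] ⇒ blocked
  6. Ss → Aa ← Gg ← Pp — Aa:collider[open]; Gg:chain[blocks] ⇒ blocked
Since every path is blocked, d-separation holds.

Yes — Ss and Pp are d-separated given {Aa, Gg, Mm, Rr}.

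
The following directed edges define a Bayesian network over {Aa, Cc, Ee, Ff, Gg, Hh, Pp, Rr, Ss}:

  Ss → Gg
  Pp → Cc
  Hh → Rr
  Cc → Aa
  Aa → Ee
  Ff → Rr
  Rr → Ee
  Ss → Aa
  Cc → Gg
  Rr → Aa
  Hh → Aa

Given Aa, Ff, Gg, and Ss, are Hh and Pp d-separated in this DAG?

No — Hh and Pp are not d-separated given {Aa, Ff, Gg, Ss}.

There are 6 undirected paths between Hh and Pp; checking each against the conditioning set {Aa, Ff, Gg, Ss}:
  1. Hh → Rr → Ee ← Aa ← Cc ← Pp — Rr:chain[open]; Ee:collider[blocks]; Aa:chain[blocks]; Cc:chain[open] ⇒ blocked
  2. Hh → Rr → Ee ← Aa ← Ss → Gg ← Cc ← Pp — Rr:chain[open]; Ee:collider[blocks]; Aa:chain[blocks]; Ss:fork[blocks]; Gg:collider[open]; Cc:chain[open] ⇒ blocked
  3. Hh → Rr → Aa ← Cc ← Pp — Rr:chain[open]; Aa:collider[open]; Cc:chain[open] ⇒ active
  4. Hh → Rr → Aa ← Ss → Gg ← Cc ← Pp — Rr:chain[open]; Aa:collider[open]; Ss:fork[blocks]; Gg:collider[open]; Cc:chain[open] ⇒ blocked
  5. Hh → Aa ← Cc ← Pp — Aa:collider[open]; Cc:chain[open] ⇒ active
  6. Hh → Aa ← Ss → Gg ← Cc ← Pp — Aa:collider[open]; Ss:fork[blocks]; Gg:collider[open]; Cc:chain[open] ⇒ blocked
Since the path Hh → Rr → Aa ← Cc ← Pp is active, Hh and Pp are not d-separated given {Aa, Ff, Gg, Ss}.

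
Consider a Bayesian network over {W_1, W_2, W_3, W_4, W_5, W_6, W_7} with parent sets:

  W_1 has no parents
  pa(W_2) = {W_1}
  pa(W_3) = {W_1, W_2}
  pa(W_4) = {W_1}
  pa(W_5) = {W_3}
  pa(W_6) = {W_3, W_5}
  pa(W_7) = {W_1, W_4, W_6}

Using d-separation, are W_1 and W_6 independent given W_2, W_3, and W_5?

6 paths connect W_1 and W_6; each must be blocked for d-separation to hold:
  1. W_1 → W_2 → W_3 → W_5 → W_6 — W_2:chain[blocks]; W_3:chain[blocks]; W_5:chain[blocks] ⇒ blocked
  2. W_1 → W_2 → W_3 → W_6 — W_2:chain[blocks]; W_3:chain[blocks] ⇒ blocked
  3. W_1 → W_7 ← W_6 — W_7:collider[blocks] ⇒ blocked
  4. W_1 → W_3 → W_5 → W_6 — W_3:chain[blocks]; W_5:chain[blocks] ⇒ blocked
  5. W_1 → W_3 → W_6 — W_3:chain[blocks] ⇒ blocked
  6. W_1 → W_4 → W_7 ← W_6 — W_4:chain[open]; W_7:collider[blocks] ⇒ blocked
Every path is blocked, so W_1 and W_6 are d-separated given {W_2, W_3, W_5}.

Yes — W_1 and W_6 are d-separated given {W_2, W_3, W_5}.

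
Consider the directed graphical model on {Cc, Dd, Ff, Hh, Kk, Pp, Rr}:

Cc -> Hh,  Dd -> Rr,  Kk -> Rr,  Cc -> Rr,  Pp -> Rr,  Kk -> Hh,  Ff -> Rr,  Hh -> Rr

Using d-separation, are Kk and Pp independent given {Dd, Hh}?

Yes

Enumerating the 3 paths from Kk to Pp and testing each for blocking by {Dd, Hh}:
Path 1: Kk → Hh → Rr ← Pp
  Hh is a chain here and Hh is conditioned on, so the path is blocked at Hh.
Path 2: Kk → Hh ← Cc → Rr ← Pp
  Rr is a collider here and neither Rr nor any of its descendants is conditioned on, so the collider stays closed — the path is blocked at Rr.
Path 3: Kk → Rr ← Pp
  Rr is a collider here and neither Rr nor any of its descendants is conditioned on, so the collider stays closed — the path is blocked at Rr.
All paths are blocked; Kk ⊥ Pp | {Dd, Hh} holds.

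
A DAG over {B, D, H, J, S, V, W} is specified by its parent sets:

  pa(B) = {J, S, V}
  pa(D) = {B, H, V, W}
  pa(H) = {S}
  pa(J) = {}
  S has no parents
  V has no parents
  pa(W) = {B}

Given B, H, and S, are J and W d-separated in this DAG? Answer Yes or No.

We examine all 4 paths between J and W:
Path 1: J → B → W
  B is a chain here and B is conditioned on, so the path is blocked at B.
Path 2: J → B ← V → D ← W
  D is a collider here and neither D nor any of its descendants is conditioned on, so the collider stays closed — the path is blocked at D.
Path 3: J → B ← S → H → D ← W
  S is a fork here and S is conditioned on, so the path is blocked at S.
Path 4: J → B → D ← W
  B is a chain here and B is conditioned on, so the path is blocked at B.
All paths are blocked; J ⊥ W | {B, H, S} holds.

Yes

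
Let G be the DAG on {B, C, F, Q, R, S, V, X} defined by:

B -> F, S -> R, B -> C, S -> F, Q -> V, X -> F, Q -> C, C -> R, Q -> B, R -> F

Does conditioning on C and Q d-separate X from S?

We examine all 4 paths between X and S:
Path 1: X → F ← R ← S
  F is a collider here and neither F nor any of its descendants is conditioned on, so the collider stays closed — the path is blocked at F.
Path 2: X → F ← S
  F is a collider here and neither F nor any of its descendants is conditioned on, so the collider stays closed — the path is blocked at F.
Path 3: X → F ← B ← Q → C → R ← S
  F is a collider here and neither F nor any of its descendants is conditioned on, so the collider stays closed — the path is blocked at F.
Path 4: X → F ← B → C → R ← S
  F is a collider here and neither F nor any of its descendants is conditioned on, so the collider stays closed — the path is blocked at F.
All paths are blocked; X ⊥ S | {C, Q} holds.

Yes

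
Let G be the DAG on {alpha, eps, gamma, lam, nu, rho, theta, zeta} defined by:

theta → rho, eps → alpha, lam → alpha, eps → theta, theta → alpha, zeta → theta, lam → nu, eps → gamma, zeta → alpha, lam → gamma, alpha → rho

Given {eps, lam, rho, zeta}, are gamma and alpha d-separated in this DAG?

Yes — gamma and alpha are d-separated given {eps, lam, rho, zeta}.

We examine all 5 paths between gamma and alpha:
  1. gamma ← lam → alpha — lam:fork[blocks] ⇒ blocked
  2. gamma ← eps → alpha — eps:fork[blocks] ⇒ blocked
  3. gamma ← eps → theta → rho ← alpha — eps:fork[blocks]; theta:chain[open]; rho:collider[open] ⇒ blocked
  4. gamma ← eps → theta → alpha — eps:fork[blocks]; theta:chain[open] ⇒ blocked
  5. gamma ← eps → theta ← zeta → alpha — eps:fork[blocks]; theta:collider[open]; zeta:fork[blocks] ⇒ blocked
All paths are blocked; gamma ⊥ alpha | {eps, lam, rho, zeta} holds.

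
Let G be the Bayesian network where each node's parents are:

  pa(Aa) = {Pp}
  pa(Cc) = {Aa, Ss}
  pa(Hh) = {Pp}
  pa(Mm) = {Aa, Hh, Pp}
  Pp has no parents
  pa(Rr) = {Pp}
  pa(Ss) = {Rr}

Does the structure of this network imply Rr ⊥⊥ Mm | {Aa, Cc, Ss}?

No — Rr and Mm are not d-separated given {Aa, Cc, Ss}.

We examine all 6 paths between Rr and Mm:
  1. Rr → Ss → Cc ← Aa → Mm — Ss:chain[blocks]; Cc:collider[open]; Aa:fork[blocks] ⇒ blocked
  2. Rr → Ss → Cc ← Aa ← Pp → Hh → Mm — Ss:chain[blocks]; Cc:collider[open]; Aa:chain[blocks]; Pp:fork[open]; Hh:chain[open] ⇒ blocked
  3. Rr → Ss → Cc ← Aa ← Pp → Mm — Ss:chain[blocks]; Cc:collider[open]; Aa:chain[blocks]; Pp:fork[open] ⇒ blocked
  4. Rr ← Pp → Hh → Mm — Pp:fork[open]; Hh:chain[open] ⇒ active
  5. Rr ← Pp → Mm — Pp:fork[open] ⇒ active
  6. Rr ← Pp → Aa → Mm — Pp:fork[open]; Aa:chain[blocks] ⇒ blocked
Because an active path exists, Rr and Mm are not d-separated.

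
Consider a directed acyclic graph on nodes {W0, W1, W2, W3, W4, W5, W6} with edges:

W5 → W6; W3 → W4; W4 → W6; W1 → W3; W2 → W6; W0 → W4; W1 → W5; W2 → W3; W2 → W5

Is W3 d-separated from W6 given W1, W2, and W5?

5 paths connect W3 and W6; each must be blocked for d-separation to hold:
Path 1: W3 ← W1 → W5 → W6
  W1 is a fork here and W1 is conditioned on, so the path is blocked at W1.
Path 2: W3 ← W1 → W5 ← W2 → W6
  W1 is a fork here and W1 is conditioned on, so the path is blocked at W1.
Path 3: W3 → W4 → W6
  W4 is a chain and W4 is not conditioned on — no node blocks this path, so it is active.
Path 4: W3 ← W2 → W6
  W2 is a fork here and W2 is conditioned on, so the path is blocked at W2.
Path 5: W3 ← W2 → W5 → W6
  W2 is a fork here and W2 is conditioned on, so the path is blocked at W2.
Because an active path exists, W3 and W6 are not d-separated.

No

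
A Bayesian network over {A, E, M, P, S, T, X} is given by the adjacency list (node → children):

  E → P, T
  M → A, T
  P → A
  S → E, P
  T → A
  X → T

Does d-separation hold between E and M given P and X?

Yes

6 paths connect E and M; each must be blocked for d-separation to hold:
Path 1: E → T ← M
  T is a collider here and neither T nor any of its descendants is conditioned on, so the collider stays closed — the path is blocked at T.
Path 2: E → T → A ← M
  A is a collider here and neither A nor any of its descendants is conditioned on, so the collider stays closed — the path is blocked at A.
Path 3: E ← S → P → A ← T ← M
  P is a chain here and P is conditioned on, so the path is blocked at P.
Path 4: E ← S → P → A ← M
  P is a chain here and P is conditioned on, so the path is blocked at P.
Path 5: E → P → A ← T ← M
  P is a chain here and P is conditioned on, so the path is blocked at P.
Path 6: E → P → A ← M
  P is a chain here and P is conditioned on, so the path is blocked at P.
Every path is blocked, so E and M are d-separated given {P, X}.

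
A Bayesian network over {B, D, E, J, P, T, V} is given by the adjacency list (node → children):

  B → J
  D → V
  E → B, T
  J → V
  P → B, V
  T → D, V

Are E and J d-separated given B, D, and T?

Yes

6 paths connect E and J; each must be blocked for d-separation to hold:
Path 1: E → T → V ← J
  T is a chain here and T is conditioned on, so the path is blocked at T.
Path 2: E → T → V ← P → B → J
  T is a chain here and T is conditioned on, so the path is blocked at T.
Path 3: E → T → D → V ← J
  T is a chain here and T is conditioned on, so the path is blocked at T.
Path 4: E → T → D → V ← P → B → J
  T is a chain here and T is conditioned on, so the path is blocked at T.
Path 5: E → B → J
  B is a chain here and B is conditioned on, so the path is blocked at B.
Path 6: E → B ← P → V ← J
  V is a collider here and neither V nor any of its descendants is conditioned on, so the collider stays closed — the path is blocked at V.
Every path is blocked, so E and J are d-separated given {B, D, T}.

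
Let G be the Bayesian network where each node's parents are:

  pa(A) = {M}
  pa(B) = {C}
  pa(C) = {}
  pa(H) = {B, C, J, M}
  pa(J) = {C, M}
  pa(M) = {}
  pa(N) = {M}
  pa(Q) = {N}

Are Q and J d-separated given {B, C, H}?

No — Q and J are not d-separated given {B, C, H}.

Enumerating the 4 paths from Q to J and testing each for blocking by {B, C, H}:
Path 1: Q ← N ← M → J
  N is a chain and N is not conditioned on; M is a fork and M is not conditioned on — no node blocks this path, so it is active.
Path 2: Q ← N ← M → H ← C → J
  C is a fork here and C is conditioned on, so the path is blocked at C.
Path 3: Q ← N ← M → H ← J
  N is a chain and N is not conditioned on; M is a fork and M is not conditioned on; H is a collider and H is conditioned on, which opens it — no node blocks this path, so it is active.
Path 4: Q ← N ← M → H ← B ← C → J
  B is a chain here and B is conditioned on, so the path is blocked at B.
At least one path is unblocked, so d-separation fails.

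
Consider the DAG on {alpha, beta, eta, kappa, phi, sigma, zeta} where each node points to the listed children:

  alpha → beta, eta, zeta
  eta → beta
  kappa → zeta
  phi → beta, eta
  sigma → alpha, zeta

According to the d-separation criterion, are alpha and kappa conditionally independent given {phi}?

Yes

Enumerating the 2 paths from alpha to kappa and testing each for blocking by {phi}:
Path 1: alpha ← sigma → zeta ← kappa
  zeta is a collider here and neither zeta nor any of its descendants is conditioned on, so the collider stays closed — the path is blocked at zeta.
Path 2: alpha → zeta ← kappa
  zeta is a collider here and neither zeta nor any of its descendants is conditioned on, so the collider stays closed — the path is blocked at zeta.
Every path is blocked, so alpha and kappa are d-separated given {phi}.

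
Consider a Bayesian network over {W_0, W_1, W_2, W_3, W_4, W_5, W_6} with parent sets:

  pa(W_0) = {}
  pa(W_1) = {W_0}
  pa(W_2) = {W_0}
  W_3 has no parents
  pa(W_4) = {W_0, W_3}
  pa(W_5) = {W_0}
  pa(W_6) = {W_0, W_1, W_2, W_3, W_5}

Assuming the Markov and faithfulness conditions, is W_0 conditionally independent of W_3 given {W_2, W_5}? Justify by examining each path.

Yes

There are 5 undirected paths between W_0 and W_3; checking each against the conditioning set {W_2, W_5}:
Path 1: W_0 → W_4 ← W_3
  W_4 is a collider here and neither W_4 nor any of its descendants is conditioned on, so the collider stays closed — the path is blocked at W_4.
Path 2: W_0 → W_1 → W_6 ← W_3
  W_6 is a collider here and neither W_6 nor any of its descendants is conditioned on, so the collider stays closed — the path is blocked at W_6.
Path 3: W_0 → W_5 → W_6 ← W_3
  W_5 is a chain here and W_5 is conditioned on, so the path is blocked at W_5.
Path 4: W_0 → W_6 ← W_3
  W_6 is a collider here and neither W_6 nor any of its descendants is conditioned on, so the collider stays closed — the path is blocked at W_6.
Path 5: W_0 → W_2 → W_6 ← W_3
  W_2 is a chain here and W_2 is conditioned on, so the path is blocked at W_2.
Every path is blocked, so W_0 and W_3 are d-separated given {W_2, W_5}.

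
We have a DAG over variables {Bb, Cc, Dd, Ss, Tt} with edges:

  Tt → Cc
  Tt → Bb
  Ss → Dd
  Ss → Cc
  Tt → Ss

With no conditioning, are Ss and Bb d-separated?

No

There are 2 undirected paths between Ss and Bb; checking each against the conditioning set ∅:
  1. Ss → Cc ← Tt → Bb — Cc:collider[blocks]; Tt:fork[open] ⇒ blocked
  2. Ss ← Tt → Bb — Tt:fork[open] ⇒ active
Since the path Ss ← Tt → Bb is active, Ss and Bb are not d-separated given ∅.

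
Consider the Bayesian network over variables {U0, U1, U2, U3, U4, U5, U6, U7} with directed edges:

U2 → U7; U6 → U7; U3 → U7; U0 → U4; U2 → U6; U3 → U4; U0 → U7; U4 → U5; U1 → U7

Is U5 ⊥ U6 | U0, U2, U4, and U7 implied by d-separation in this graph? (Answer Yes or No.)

Enumerating the 4 paths from U5 to U6 and testing each for blocking by {U0, U2, U4, U7}:
  1. U5 ← U4 ← U0 → U7 ← U2 → U6 — U4:chain[blocks]; U0:fork[blocks]; U7:collider[open]; U2:fork[blocks] ⇒ blocked
  2. U5 ← U4 ← U0 → U7 ← U6 — U4:chain[blocks]; U0:fork[blocks]; U7:collider[open] ⇒ blocked
  3. U5 ← U4 ← U3 → U7 ← U2 → U6 — U4:chain[blocks]; U3:fork[open]; U7:collider[open]; U2:fork[blocks] ⇒ blocked
  4. U5 ← U4 ← U3 → U7 ← U6 — U4:chain[blocks]; U3:fork[open]; U7:collider[open] ⇒ blocked
Since every path is blocked, d-separation holds.

Yes — U5 and U6 are d-separated given {U0, U2, U4, U7}.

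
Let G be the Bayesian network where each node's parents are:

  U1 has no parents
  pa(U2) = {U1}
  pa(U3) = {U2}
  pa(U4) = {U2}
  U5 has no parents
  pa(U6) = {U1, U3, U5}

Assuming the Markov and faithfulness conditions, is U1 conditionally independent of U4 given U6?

No

2 paths connect U1 and U4; each must be blocked for d-separation to hold:
Path 1: U1 → U6 ← U3 ← U2 → U4
  U6 is a collider and U6 is conditioned on, which opens it; U3 is a chain and U3 is not conditioned on; U2 is a fork and U2 is not conditioned on — no node blocks this path, so it is active.
Path 2: U1 → U2 → U4
  U2 is a chain and U2 is not conditioned on — no node blocks this path, so it is active.
Because an active path exists, U1 and U4 are not d-separated.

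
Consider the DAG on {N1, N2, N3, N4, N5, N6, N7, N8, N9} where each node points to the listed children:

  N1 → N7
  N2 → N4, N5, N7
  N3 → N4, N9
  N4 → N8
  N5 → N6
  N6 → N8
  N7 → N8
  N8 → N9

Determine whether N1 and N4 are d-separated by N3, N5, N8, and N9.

There are 6 undirected paths between N1 and N4; checking each against the conditioning set {N3, N5, N8, N9}:
  1. N1 → N7 ← N2 → N4 — N7:collider[open]; N2:fork[open] ⇒ active
  2. N1 → N7 ← N2 → N5 → N6 → N8 ← N4 — N7:collider[open]; N2:fork[open]; N5:chain[blocks]; N6:chain[open]; N8:collider[open] ⇒ blocked
  3. N1 → N7 ← N2 → N5 → N6 → N8 → N9 ← N3 → N4 — N7:collider[open]; N2:fork[open]; N5:chain[blocks]; N6:chain[open]; N8:chain[blocks]; N9:collider[open]; N3:fork[blocks] ⇒ blocked
  4. N1 → N7 → N8 ← N4 — N7:chain[open]; N8:collider[open] ⇒ active
  5. N1 → N7 → N8 → N9 ← N3 → N4 — N7:chain[open]; N8:chain[blocks]; N9:collider[open]; N3:fork[blocks] ⇒ blocked
  6. N1 → N7 → N8 ← N6 ← N5 ← N2 → N4 — N7:chain[open]; N8:collider[open]; N6:chain[open]; N5:chain[blocks]; N2:fork[open] ⇒ blocked
Since the path N1 → N7 ← N2 → N4 is active, N1 and N4 are not d-separated given {N3, N5, N8, N9}.

No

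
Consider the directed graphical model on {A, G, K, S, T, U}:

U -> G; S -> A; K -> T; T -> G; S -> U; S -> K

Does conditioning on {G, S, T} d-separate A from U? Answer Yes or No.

We examine all 2 paths between A and U:
  1. A ← S → U — S:fork[blocks] ⇒ blocked
  2. A ← S → K → T → G ← U — S:fork[blocks]; K:chain[open]; T:chain[blocks]; G:collider[open] ⇒ blocked
All paths are blocked; A ⊥ U | {G, S, T} holds.

Yes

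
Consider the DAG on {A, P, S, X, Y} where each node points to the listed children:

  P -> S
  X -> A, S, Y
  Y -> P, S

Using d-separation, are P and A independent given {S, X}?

There are 4 undirected paths between P and A; checking each against the conditioning set {S, X}:
Path 1: P → S ← Y ← X → A
  X is a fork here and X is conditioned on, so the path is blocked at X.
Path 2: P → S ← X → A
  X is a fork here and X is conditioned on, so the path is blocked at X.
Path 3: P ← Y → S ← X → A
  X is a fork here and X is conditioned on, so the path is blocked at X.
Path 4: P ← Y ← X → A
  X is a fork here and X is conditioned on, so the path is blocked at X.
Every path is blocked, so P and A are d-separated given {S, X}.

Yes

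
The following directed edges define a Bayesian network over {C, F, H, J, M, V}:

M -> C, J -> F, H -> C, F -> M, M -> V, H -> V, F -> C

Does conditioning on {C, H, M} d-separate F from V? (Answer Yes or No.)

Yes

4 paths connect F and V; each must be blocked for d-separation to hold:
Path 1: F → M → V
  M is a chain here and M is conditioned on, so the path is blocked at M.
Path 2: F → M → C ← H → V
  M is a chain here and M is conditioned on, so the path is blocked at M.
Path 3: F → C ← M → V
  M is a fork here and M is conditioned on, so the path is blocked at M.
Path 4: F → C ← H → V
  H is a fork here and H is conditioned on, so the path is blocked at H.
All paths are blocked; F ⊥ V | {C, H, M} holds.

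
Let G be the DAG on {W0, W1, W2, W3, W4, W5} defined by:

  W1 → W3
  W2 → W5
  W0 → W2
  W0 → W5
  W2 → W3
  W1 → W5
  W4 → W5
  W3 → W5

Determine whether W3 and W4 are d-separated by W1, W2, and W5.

No

There are 4 undirected paths between W3 and W4; checking each against the conditioning set {W1, W2, W5}:
  1. W3 → W5 ← W4 — W5:collider[open] ⇒ active
  2. W3 ← W1 → W5 ← W4 — W1:fork[blocks]; W5:collider[open] ⇒ blocked
  3. W3 ← W2 ← W0 → W5 ← W4 — W2:chain[blocks]; W0:fork[open]; W5:collider[open] ⇒ blocked
  4. W3 ← W2 → W5 ← W4 — W2:fork[blocks]; W5:collider[open] ⇒ blocked
Because an active path exists, W3 and W4 are not d-separated.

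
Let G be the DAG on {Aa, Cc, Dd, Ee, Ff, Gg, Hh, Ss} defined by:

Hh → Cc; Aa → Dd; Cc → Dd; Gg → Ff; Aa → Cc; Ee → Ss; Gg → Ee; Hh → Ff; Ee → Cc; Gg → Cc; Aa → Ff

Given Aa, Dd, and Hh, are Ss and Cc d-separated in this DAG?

There are 5 undirected paths between Ss and Cc; checking each against the conditioning set {Aa, Dd, Hh}:
  1. Ss ← Ee → Cc — Ee:fork[open] ⇒ active
  2. Ss ← Ee ← Gg → Cc — Ee:chain[open]; Gg:fork[open] ⇒ active
  3. Ss ← Ee ← Gg → Ff ← Aa → Dd ← Cc — Ee:chain[open]; Gg:fork[open]; Ff:collider[blocks]; Aa:fork[blocks]; Dd:collider[open] ⇒ blocked
  4. Ss ← Ee ← Gg → Ff ← Aa → Cc — Ee:chain[open]; Gg:fork[open]; Ff:collider[blocks]; Aa:fork[blocks] ⇒ blocked
  5. Ss ← Ee ← Gg → Ff ← Hh → Cc — Ee:chain[open]; Gg:fork[open]; Ff:collider[blocks]; Hh:fork[blocks] ⇒ blocked
Because an active path exists, Ss and Cc are not d-separated.

No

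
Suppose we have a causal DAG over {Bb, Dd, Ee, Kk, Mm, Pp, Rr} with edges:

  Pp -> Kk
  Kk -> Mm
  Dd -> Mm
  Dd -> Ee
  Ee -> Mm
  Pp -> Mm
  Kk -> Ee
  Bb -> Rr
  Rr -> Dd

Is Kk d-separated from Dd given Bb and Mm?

There are 6 undirected paths between Kk and Dd; checking each against the conditioning set {Bb, Mm}:
Path 1: Kk → Mm ← Dd
  Mm is a collider and Mm is conditioned on, which opens it — no node blocks this path, so it is active.
Path 2: Kk → Mm ← Ee ← Dd
  Mm is a collider and Mm is conditioned on, which opens it; Ee is a chain and Ee is not conditioned on — no node blocks this path, so it is active.
Path 3: Kk → Ee ← Dd
  Ee is a collider and its descendant Mm is conditioned on, which opens it — no node blocks this path, so it is active.
Path 4: Kk → Ee → Mm ← Dd
  Ee is a chain and Ee is not conditioned on; Mm is a collider and Mm is conditioned on, which opens it — no node blocks this path, so it is active.
Path 5: Kk ← Pp → Mm ← Dd
  Pp is a fork and Pp is not conditioned on; Mm is a collider and Mm is conditioned on, which opens it — no node blocks this path, so it is active.
Path 6: Kk ← Pp → Mm ← Ee ← Dd
  Pp is a fork and Pp is not conditioned on; Mm is a collider and Mm is conditioned on, which opens it; Ee is a chain and Ee is not conditioned on — no node blocks this path, so it is active.
Since the path Kk → Mm ← Dd is active, Kk and Dd are not d-separated given {Bb, Mm}.

No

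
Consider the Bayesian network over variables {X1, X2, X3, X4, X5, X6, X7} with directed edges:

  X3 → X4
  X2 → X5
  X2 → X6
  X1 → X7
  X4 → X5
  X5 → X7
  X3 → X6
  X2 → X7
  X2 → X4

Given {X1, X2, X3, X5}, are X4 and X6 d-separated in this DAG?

Enumerating the 4 paths from X4 to X6 and testing each for blocking by {X1, X2, X3, X5}:
Path 1: X4 ← X2 → X6
  X2 is a fork here and X2 is conditioned on, so the path is blocked at X2.
Path 2: X4 ← X3 → X6
  X3 is a fork here and X3 is conditioned on, so the path is blocked at X3.
Path 3: X4 → X5 ← X2 → X6
  X2 is a fork here and X2 is conditioned on, so the path is blocked at X2.
Path 4: X4 → X5 → X7 ← X2 → X6
  X5 is a chain here and X5 is conditioned on, so the path is blocked at X5.
All paths are blocked; X4 ⊥ X6 | {X1, X2, X3, X5} holds.

Yes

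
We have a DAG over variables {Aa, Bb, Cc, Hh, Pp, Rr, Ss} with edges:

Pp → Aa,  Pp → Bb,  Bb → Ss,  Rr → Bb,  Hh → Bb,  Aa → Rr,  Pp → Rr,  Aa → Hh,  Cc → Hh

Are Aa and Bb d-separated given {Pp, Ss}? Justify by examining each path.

No

There are 5 undirected paths between Aa and Bb; checking each against the conditioning set {Pp, Ss}:
Path 1: Aa ← Pp → Rr → Bb
  Pp is a fork here and Pp is conditioned on, so the path is blocked at Pp.
Path 2: Aa ← Pp → Bb
  Pp is a fork here and Pp is conditioned on, so the path is blocked at Pp.
Path 3: Aa → Hh → Bb
  Hh is a chain and Hh is not conditioned on — no node blocks this path, so it is active.
Path 4: Aa → Rr ← Pp → Bb
  Pp is a fork here and Pp is conditioned on, so the path is blocked at Pp.
Path 5: Aa → Rr → Bb
  Rr is a chain and Rr is not conditioned on — no node blocks this path, so it is active.
Because an active path exists, Aa and Bb are not d-separated.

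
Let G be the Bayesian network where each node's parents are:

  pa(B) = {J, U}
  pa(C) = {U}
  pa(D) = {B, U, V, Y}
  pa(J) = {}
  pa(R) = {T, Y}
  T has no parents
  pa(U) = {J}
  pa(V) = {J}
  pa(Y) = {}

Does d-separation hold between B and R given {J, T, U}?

Yes

We examine all 5 paths between B and R:
Path 1: B ← U → D ← Y → R
  U is a fork here and U is conditioned on, so the path is blocked at U.
Path 2: B ← U ← J → V → D ← Y → R
  U is a chain here and U is conditioned on, so the path is blocked at U.
Path 3: B → D ← Y → R
  D is a collider here and neither D nor any of its descendants is conditioned on, so the collider stays closed — the path is blocked at D.
Path 4: B ← J → U → D ← Y → R
  J is a fork here and J is conditioned on, so the path is blocked at J.
Path 5: B ← J → V → D ← Y → R
  J is a fork here and J is conditioned on, so the path is blocked at J.
Every path is blocked, so B and R are d-separated given {J, T, U}.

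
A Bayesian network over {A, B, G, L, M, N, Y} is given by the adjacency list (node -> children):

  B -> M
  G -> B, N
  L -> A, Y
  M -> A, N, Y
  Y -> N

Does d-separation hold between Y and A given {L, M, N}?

We examine all 4 paths between Y and A:
Path 1: Y ← L → A
  L is a fork here and L is conditioned on, so the path is blocked at L.
Path 2: Y ← M → A
  M is a fork here and M is conditioned on, so the path is blocked at M.
Path 3: Y → N ← M → A
  M is a fork here and M is conditioned on, so the path is blocked at M.
Path 4: Y → N ← G → B → M → A
  M is a chain here and M is conditioned on, so the path is blocked at M.
Since every path is blocked, d-separation holds.

Yes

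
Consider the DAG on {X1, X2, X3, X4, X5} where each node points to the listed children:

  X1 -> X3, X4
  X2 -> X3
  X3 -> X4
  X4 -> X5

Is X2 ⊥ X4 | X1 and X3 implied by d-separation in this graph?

2 paths connect X2 and X4; each must be blocked for d-separation to hold:
Path 1: X2 → X3 → X4
  X3 is a chain here and X3 is conditioned on, so the path is blocked at X3.
Path 2: X2 → X3 ← X1 → X4
  X1 is a fork here and X1 is conditioned on, so the path is blocked at X1.
All paths are blocked; X2 ⊥ X4 | {X1, X3} holds.

Yes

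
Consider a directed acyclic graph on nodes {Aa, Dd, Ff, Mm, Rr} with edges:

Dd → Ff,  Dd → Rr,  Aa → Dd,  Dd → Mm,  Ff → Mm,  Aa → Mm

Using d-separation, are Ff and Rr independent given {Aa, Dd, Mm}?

Yes

Enumerating the 3 paths from Ff to Rr and testing each for blocking by {Aa, Dd, Mm}:
  1. Ff ← Dd → Rr — Dd:fork[blocks] ⇒ blocked
  2. Ff → Mm ← Aa → Dd → Rr — Mm:collider[open]; Aa:fork[blocks]; Dd:chain[blocks] ⇒ blocked
  3. Ff → Mm ← Dd → Rr — Mm:collider[open]; Dd:fork[blocks] ⇒ blocked
Every path is blocked, so Ff and Rr are d-separated given {Aa, Dd, Mm}.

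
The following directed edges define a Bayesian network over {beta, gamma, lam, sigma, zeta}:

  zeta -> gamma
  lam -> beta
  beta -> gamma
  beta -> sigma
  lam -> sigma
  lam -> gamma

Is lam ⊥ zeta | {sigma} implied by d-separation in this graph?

There are 3 undirected paths between lam and zeta; checking each against the conditioning set {sigma}:
Path 1: lam → gamma ← zeta
  gamma is a collider here and neither gamma nor any of its descendants is conditioned on, so the collider stays closed — the path is blocked at gamma.
Path 2: lam → sigma ← beta → gamma ← zeta
  gamma is a collider here and neither gamma nor any of its descendants is conditioned on, so the collider stays closed — the path is blocked at gamma.
Path 3: lam → beta → gamma ← zeta
  gamma is a collider here and neither gamma nor any of its descendants is conditioned on, so the collider stays closed — the path is blocked at gamma.
Since every path is blocked, d-separation holds.

Yes — lam and zeta are d-separated given {sigma}.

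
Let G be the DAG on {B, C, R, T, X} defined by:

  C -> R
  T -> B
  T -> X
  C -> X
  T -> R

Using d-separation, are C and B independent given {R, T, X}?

There are 2 undirected paths between C and B; checking each against the conditioning set {R, T, X}:
Path 1: C → X ← T → B
  T is a fork here and T is conditioned on, so the path is blocked at T.
Path 2: C → R ← T → B
  T is a fork here and T is conditioned on, so the path is blocked at T.
All paths are blocked; C ⊥ B | {R, T, X} holds.

Yes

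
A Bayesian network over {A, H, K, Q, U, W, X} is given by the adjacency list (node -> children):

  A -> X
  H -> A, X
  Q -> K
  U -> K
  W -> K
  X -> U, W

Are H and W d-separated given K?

4 paths connect H and W; each must be blocked for d-separation to hold:
  1. H → A → X → U → K ← W — A:chain[open]; X:chain[open]; U:chain[open]; K:collider[open] ⇒ active
  2. H → A → X → W — A:chain[open]; X:chain[open] ⇒ active
  3. H → X → U → K ← W — X:chain[open]; U:chain[open]; K:collider[open] ⇒ active
  4. H → X → W — X:chain[open] ⇒ active
Since the path H → A → X → U → K ← W is active, H and W are not d-separated given {K}.

No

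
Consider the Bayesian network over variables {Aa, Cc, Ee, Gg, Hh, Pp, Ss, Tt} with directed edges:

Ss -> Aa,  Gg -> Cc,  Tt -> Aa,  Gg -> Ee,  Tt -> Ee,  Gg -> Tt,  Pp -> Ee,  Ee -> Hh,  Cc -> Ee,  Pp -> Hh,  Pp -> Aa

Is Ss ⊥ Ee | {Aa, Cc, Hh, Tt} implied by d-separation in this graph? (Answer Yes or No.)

No

5 paths connect Ss and Ee; each must be blocked for d-separation to hold:
  1. Ss → Aa ← Pp → Ee — Aa:collider[open]; Pp:fork[open] ⇒ active
  2. Ss → Aa ← Pp → Hh ← Ee — Aa:collider[open]; Pp:fork[open]; Hh:collider[open] ⇒ active
  3. Ss → Aa ← Tt ← Gg → Cc → Ee — Aa:collider[open]; Tt:chain[blocks]; Gg:fork[open]; Cc:chain[blocks] ⇒ blocked
  4. Ss → Aa ← Tt ← Gg → Ee — Aa:collider[open]; Tt:chain[blocks]; Gg:fork[open] ⇒ blocked
  5. Ss → Aa ← Tt → Ee — Aa:collider[open]; Tt:fork[blocks] ⇒ blocked
At least one path is unblocked, so d-separation fails.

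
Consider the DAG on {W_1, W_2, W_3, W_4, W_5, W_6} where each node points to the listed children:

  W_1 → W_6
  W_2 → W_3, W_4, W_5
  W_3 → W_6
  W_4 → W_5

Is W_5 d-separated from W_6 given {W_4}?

We examine all 2 paths between W_5 and W_6:
Path 1: W_5 ← W_4 ← W_2 → W_3 → W_6
  W_4 is a chain here and W_4 is conditioned on, so the path is blocked at W_4.
Path 2: W_5 ← W_2 → W_3 → W_6
  W_2 is a fork and W_2 is not conditioned on; W_3 is a chain and W_3 is not conditioned on — no node blocks this path, so it is active.
At least one path is unblocked, so d-separation fails.

No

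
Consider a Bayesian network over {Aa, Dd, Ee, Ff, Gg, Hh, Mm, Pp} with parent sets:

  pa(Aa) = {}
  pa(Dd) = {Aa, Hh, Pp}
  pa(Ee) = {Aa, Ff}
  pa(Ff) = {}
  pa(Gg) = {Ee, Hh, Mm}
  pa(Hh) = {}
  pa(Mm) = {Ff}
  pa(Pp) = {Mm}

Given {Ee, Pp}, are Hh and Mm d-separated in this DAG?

We examine all 6 paths between Hh and Mm:
Path 1: Hh → Gg ← Ee ← Aa → Dd ← Pp ← Mm
  Gg is a collider here and neither Gg nor any of its descendants is conditioned on, so the collider stays closed — the path is blocked at Gg.
Path 2: Hh → Gg ← Ee ← Ff → Mm
  Gg is a collider here and neither Gg nor any of its descendants is conditioned on, so the collider stays closed — the path is blocked at Gg.
Path 3: Hh → Gg ← Mm
  Gg is a collider here and neither Gg nor any of its descendants is conditioned on, so the collider stays closed — the path is blocked at Gg.
Path 4: Hh → Dd ← Aa → Ee ← Ff → Mm
  Dd is a collider here and neither Dd nor any of its descendants is conditioned on, so the collider stays closed — the path is blocked at Dd.
Path 5: Hh → Dd ← Aa → Ee → Gg ← Mm
  Dd is a collider here and neither Dd nor any of its descendants is conditioned on, so the collider stays closed — the path is blocked at Dd.
Path 6: Hh → Dd ← Pp ← Mm
  Dd is a collider here and neither Dd nor any of its descendants is conditioned on, so the collider stays closed — the path is blocked at Dd.
Since every path is blocked, d-separation holds.

Yes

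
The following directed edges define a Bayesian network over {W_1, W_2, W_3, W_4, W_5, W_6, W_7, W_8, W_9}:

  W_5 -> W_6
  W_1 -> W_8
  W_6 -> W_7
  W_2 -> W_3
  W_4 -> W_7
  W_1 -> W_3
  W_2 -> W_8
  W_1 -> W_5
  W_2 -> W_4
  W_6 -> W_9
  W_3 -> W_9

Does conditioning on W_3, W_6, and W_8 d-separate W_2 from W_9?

Enumerating the 6 paths from W_2 to W_9 and testing each for blocking by {W_3, W_6, W_8}:
Path 1: W_2 → W_8 ← W_1 → W_5 → W_6 → W_9
  W_6 is a chain here and W_6 is conditioned on, so the path is blocked at W_6.
Path 2: W_2 → W_8 ← W_1 → W_3 → W_9
  W_3 is a chain here and W_3 is conditioned on, so the path is blocked at W_3.
Path 3: W_2 → W_4 → W_7 ← W_6 ← W_5 ← W_1 → W_3 → W_9
  W_7 is a collider here and neither W_7 nor any of its descendants is conditioned on, so the collider stays closed — the path is blocked at W_7.
Path 4: W_2 → W_4 → W_7 ← W_6 → W_9
  W_7 is a collider here and neither W_7 nor any of its descendants is conditioned on, so the collider stays closed — the path is blocked at W_7.
Path 5: W_2 → W_3 ← W_1 → W_5 → W_6 → W_9
  W_6 is a chain here and W_6 is conditioned on, so the path is blocked at W_6.
Path 6: W_2 → W_3 → W_9
  W_3 is a chain here and W_3 is conditioned on, so the path is blocked at W_3.
Every path is blocked, so W_2 and W_9 are d-separated given {W_3, W_6, W_8}.

Yes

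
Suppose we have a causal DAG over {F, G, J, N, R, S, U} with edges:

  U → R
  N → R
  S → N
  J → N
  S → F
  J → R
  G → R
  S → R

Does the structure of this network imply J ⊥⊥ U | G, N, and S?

Yes

We examine all 3 paths between J and U:
Path 1: J → R ← U
  R is a collider here and neither R nor any of its descendants is conditioned on, so the collider stays closed — the path is blocked at R.
Path 2: J → N ← S → R ← U
  S is a fork here and S is conditioned on, so the path is blocked at S.
Path 3: J → N → R ← U
  N is a chain here and N is conditioned on, so the path is blocked at N.
All paths are blocked; J ⊥ U | {G, N, S} holds.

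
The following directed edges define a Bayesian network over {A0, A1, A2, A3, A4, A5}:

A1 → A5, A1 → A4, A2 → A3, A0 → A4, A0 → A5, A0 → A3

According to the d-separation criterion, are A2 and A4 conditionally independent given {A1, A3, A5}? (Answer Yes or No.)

There are 2 undirected paths between A2 and A4; checking each against the conditioning set {A1, A3, A5}:
Path 1: A2 → A3 ← A0 → A5 ← A1 → A4
  A1 is a fork here and A1 is conditioned on, so the path is blocked at A1.
Path 2: A2 → A3 ← A0 → A4
  A3 is a collider and A3 is conditioned on, which opens it; A0 is a fork and A0 is not conditioned on — no node blocks this path, so it is active.
Because an active path exists, A2 and A4 are not d-separated.

No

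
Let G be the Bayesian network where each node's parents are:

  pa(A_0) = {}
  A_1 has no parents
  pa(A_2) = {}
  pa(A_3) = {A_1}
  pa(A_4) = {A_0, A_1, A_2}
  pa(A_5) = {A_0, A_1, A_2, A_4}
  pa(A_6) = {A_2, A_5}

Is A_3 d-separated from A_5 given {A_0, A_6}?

No — A_3 and A_5 are not d-separated given {A_0, A_6}.

5 paths connect A_3 and A_5; each must be blocked for d-separation to hold:
Path 1: A_3 ← A_1 → A_5
  A_1 is a fork and A_1 is not conditioned on — no node blocks this path, so it is active.
Path 2: A_3 ← A_1 → A_4 → A_5
  A_1 is a fork and A_1 is not conditioned on; A_4 is a chain and A_4 is not conditioned on — no node blocks this path, so it is active.
Path 3: A_3 ← A_1 → A_4 ← A_0 → A_5
  A_0 is a fork here and A_0 is conditioned on, so the path is blocked at A_0.
Path 4: A_3 ← A_1 → A_4 ← A_2 → A_5
  A_1 is a fork and A_1 is not conditioned on; A_4 is a collider and its descendant A_6 is conditioned on, which opens it; A_2 is a fork and A_2 is not conditioned on — no node blocks this path, so it is active.
Path 5: A_3 ← A_1 → A_4 ← A_2 → A_6 ← A_5
  A_1 is a fork and A_1 is not conditioned on; A_4 is a collider and its descendant A_6 is conditioned on, which opens it; A_2 is a fork and A_2 is not conditioned on; A_6 is a collider and A_6 is conditioned on, which opens it — no node blocks this path, so it is active.
Since the path A_3 ← A_1 → A_5 is active, A_3 and A_5 are not d-separated given {A_0, A_6}.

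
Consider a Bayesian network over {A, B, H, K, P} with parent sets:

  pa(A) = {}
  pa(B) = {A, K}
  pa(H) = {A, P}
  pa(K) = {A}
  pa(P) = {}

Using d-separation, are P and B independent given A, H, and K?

Yes

Enumerating the 2 paths from P to B and testing each for blocking by {A, H, K}:
Path 1: P → H ← A → B
  A is a fork here and A is conditioned on, so the path is blocked at A.
Path 2: P → H ← A → K → B
  A is a fork here and A is conditioned on, so the path is blocked at A.
Every path is blocked, so P and B are d-separated given {A, H, K}.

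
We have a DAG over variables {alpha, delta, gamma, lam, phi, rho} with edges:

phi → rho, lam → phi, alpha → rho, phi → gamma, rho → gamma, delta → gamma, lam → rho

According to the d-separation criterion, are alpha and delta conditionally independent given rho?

We examine all 3 paths between alpha and delta:
Path 1: alpha → rho ← lam → phi → gamma ← delta
  gamma is a collider here and neither gamma nor any of its descendants is conditioned on, so the collider stays closed — the path is blocked at gamma.
Path 2: alpha → rho ← phi → gamma ← delta
  gamma is a collider here and neither gamma nor any of its descendants is conditioned on, so the collider stays closed — the path is blocked at gamma.
Path 3: alpha → rho → gamma ← delta
  rho is a chain here and rho is conditioned on, so the path is blocked at rho.
Every path is blocked, so alpha and delta are d-separated given {rho}.

Yes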